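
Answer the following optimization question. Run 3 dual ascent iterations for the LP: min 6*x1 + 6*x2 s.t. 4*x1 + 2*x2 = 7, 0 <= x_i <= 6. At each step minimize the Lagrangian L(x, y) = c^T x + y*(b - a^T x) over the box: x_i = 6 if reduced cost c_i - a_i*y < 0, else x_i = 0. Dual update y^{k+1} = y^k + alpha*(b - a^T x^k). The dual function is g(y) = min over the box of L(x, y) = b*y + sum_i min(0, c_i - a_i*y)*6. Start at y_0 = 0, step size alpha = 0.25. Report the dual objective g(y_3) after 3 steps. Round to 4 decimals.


Dual ascent for LP: min 6*x1 + 6*x2, 4*x1 + 2*x2 = 7, 0 <= x_i <= 6
Step 1: y^k = 0.0, reduced costs: (6.0, 6.0)
  x^k = (0.0, 0.0), subgradient = b - a^T x = 7.0
  y^{k+1} = 0.0 + 0.25*7.0 = 1.75
Step 2: y^k = 1.75, reduced costs: (-1.0, 2.5)
  x^k = (6.0, 0.0), subgradient = b - a^T x = -17.0
  y^{k+1} = 1.75 + 0.25*-17.0 = -2.5
Step 3: y^k = -2.5, reduced costs: (16.0, 11.0)
  x^k = (0.0, 0.0), subgradient = b - a^T x = 7.0
  y^{k+1} = -2.5 + 0.25*7.0 = -0.75
Dual objective at y_3 = -0.75: reduced costs (9.0, 7.5), box minimizer x = (0.0, 0.0)
g(y_3) = b*y + (c1 - a1*y)*x1 + (c2 - a2*y)*x2 = 7*(-0.75) + 9.0*0.0 + 7.5*0.0 = -5.25 + 0.0 + 0.0 = -5.25


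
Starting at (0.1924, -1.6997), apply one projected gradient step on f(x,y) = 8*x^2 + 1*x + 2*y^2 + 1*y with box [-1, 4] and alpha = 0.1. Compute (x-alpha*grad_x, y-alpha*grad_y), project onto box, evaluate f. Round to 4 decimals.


Step 1: Compute gradient at (0.1924, -1.6997).
grad_x = 2*8*0.1924 + 1 = 4.0784
grad_y = 2*2*-1.6997 + 1 = -5.7988
Step 2: Gradient step.
x_raw = 0.1924 - 0.1*4.0784 = -0.2154
y_raw = -1.6997 - 0.1*-5.7988 = -1.1198
Step 3: Project onto [-1, 4].
x_proj = clip(-0.2154) = -0.2154
y_proj = clip(-1.1198) = -1.0
Step 4: Evaluate f.
f(-0.2154, -1.0) = 1.1559


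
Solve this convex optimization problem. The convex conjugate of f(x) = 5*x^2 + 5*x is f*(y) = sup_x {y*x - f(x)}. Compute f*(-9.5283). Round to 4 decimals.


f*(y) = sup_x {y*x - a*x^2 - b*x} = sup_x {(y-b)*x - a*x^2}
FOC: (y - b) - 2a*x = 0 => x* = (y - b)/(2a)
x* = (-9.5283 - 5)/(2*5) = -1.4528
f*(-9.5283) = (y-b)^2/(4a) = (-9.5283 - 5)^2/(4*5)
= 211.0715/20 = 10.5536


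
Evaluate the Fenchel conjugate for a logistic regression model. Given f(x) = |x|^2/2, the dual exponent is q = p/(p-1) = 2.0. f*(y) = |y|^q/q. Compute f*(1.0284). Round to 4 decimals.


The conjugate exponent q satisfies 1/p + 1/q = 1.
p = 2, so q = 2/(2 - 1) = 2.0
|y|^q = 1.0284^2.0 = 1.0576
f*(1.0284) = 1.0576 / 2.0 = 0.5288


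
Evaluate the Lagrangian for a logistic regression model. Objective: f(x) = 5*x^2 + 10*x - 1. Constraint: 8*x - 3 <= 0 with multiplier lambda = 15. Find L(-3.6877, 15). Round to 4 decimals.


Step 1: Evaluate f(x).
f(-3.6877) = 5*(-3.6877)^2 + 10*(-3.6877) - 1 = 30.1187
Step 2: Evaluate g(x).
g(-3.6877) = 8*-3.6877 - 3 = -32.5016
Step 3: Compute Lagrangian.
L = 30.1187 + 15*-32.5016 = -457.4053


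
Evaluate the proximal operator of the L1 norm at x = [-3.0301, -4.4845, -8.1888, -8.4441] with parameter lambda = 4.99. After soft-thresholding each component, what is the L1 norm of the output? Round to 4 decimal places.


Soft-thresholding with lambda = 4.99:
prox(-3.0301) = sign(-3.0301)*max(|-3.0301| - 4.99, 0) = 0.0
prox(-4.4845) = sign(-4.4845)*max(|-4.4845| - 4.99, 0) = 0.0
prox(-8.1888) = sign(-8.1888)*max(|-8.1888| - 4.99, 0) = -3.1988
prox(-8.4441) = sign(-8.4441)*max(|-8.4441| - 4.99, 0) = -3.4541
prox(x) = [0.0, 0.0, -3.1988, -3.4541]
||prox(x)||_1 = 0.0 + 0.0 + 3.1988 + 3.4541 = 6.6529


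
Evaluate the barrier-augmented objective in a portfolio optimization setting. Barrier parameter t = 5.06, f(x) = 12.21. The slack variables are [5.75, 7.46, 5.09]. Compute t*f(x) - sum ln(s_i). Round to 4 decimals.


Step 1: Compute log-barrier.
ln values: [1.7492, 2.0096, 1.6273]
phi = -(1.7492 + 2.0096 + 1.6273) = -5.386
Step 2: Compute augmented objective.
t*f(x) = 5.06*12.21 = 61.7826
Total = 61.7826 - 5.386 = 56.3966


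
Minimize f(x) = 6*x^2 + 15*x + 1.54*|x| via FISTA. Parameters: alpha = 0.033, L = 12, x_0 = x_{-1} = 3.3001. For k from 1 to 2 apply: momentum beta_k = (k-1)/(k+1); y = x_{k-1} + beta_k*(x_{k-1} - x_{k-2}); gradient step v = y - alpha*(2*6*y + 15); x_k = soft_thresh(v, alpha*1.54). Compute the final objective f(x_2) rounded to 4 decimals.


FISTA on f(x) = 6*x^2 + 15*x + 1.54*|x|
L = 12, alpha = 0.033
Iteration 1: beta = 0.0, y = 3.3001 + 0.0*(3.3001 - 3.3001) = 3.3001
  grad(y) = 54.6012, v = y - alpha*grad = 1.4983
  prox(v) = soft_thresh(1.4983, 0.0508) = 1.4474
Iteration 2: beta = 0.3333, y = 1.4474 + 0.3333*(1.4474 - 3.3001) = 0.8299
  grad(y) = 24.9586, v = y - alpha*grad = 0.0063
  prox(v) = soft_thresh(0.0063, 0.0508) = 0.0
f(x_2) = 6*0.0^2 + 15*0.0 + 1.54*|0.0| = 0.0


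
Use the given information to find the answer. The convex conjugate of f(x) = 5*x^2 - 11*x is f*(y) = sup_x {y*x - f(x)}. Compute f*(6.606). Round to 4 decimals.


f*(y) = sup_x {y*x - a*x^2 - b*x} = sup_x {(y-b)*x - a*x^2}
FOC: (y - b) - 2a*x = 0 => x* = (y - b)/(2a)
x* = (6.606 + 11)/(2*5) = 1.7606
f*(6.606) = (y-b)^2/(4a) = (6.606 + 11)^2/(4*5)
= 309.9712/20 = 15.4986


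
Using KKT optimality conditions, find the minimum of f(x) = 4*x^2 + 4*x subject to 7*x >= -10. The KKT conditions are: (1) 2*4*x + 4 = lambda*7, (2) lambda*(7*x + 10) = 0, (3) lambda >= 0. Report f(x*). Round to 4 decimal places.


Step 1: Try lambda = 0 (constraint inactive).
Stationarity: 2*4*x + 4 = 0
x* = -4/(2*4) = -0.5
Check constraint: 7*-0.5 = -3.5 >= -10 -- satisfied.
Step 2: Compute optimal value.
f(x*) = 4*(-0.5)^2 + 4*(-0.5) = -1.0


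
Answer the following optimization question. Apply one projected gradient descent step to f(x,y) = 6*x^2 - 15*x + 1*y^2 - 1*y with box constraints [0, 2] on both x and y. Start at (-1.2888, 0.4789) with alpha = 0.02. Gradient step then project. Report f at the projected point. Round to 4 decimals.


Step 1: Compute gradient at (-1.2888, 0.4789).
grad_x = 2*6*-1.2888 - 15 = -30.4656
grad_y = 2*1*0.4789 - 1 = -0.0422
Step 2: Gradient step.
x_raw = -1.2888 - 0.02*-30.4656 = -0.6795
y_raw = 0.4789 - 0.02*-0.0422 = 0.4797
Step 3: Project onto [0, 2].
x_proj = clip(-0.6795) = 0.0
y_proj = clip(0.4797) = 0.4797
Step 4: Evaluate f.
f(0.0, 0.4797) = -0.2496


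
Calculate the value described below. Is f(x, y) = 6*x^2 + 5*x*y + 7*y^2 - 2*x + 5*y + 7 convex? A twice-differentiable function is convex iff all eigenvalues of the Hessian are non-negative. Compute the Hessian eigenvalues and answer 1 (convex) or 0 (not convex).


The Hessian of f(x,y) = 6*x^2 + 5*x*y + 7*y^2 - 2*x + 5*y + 7 is:
H = [[12, 5], [5, 14]]
Trace = 12 + 14 = 26
Determinant = 12*14 - (5)^2 = 143
Discriminant = (26)^2 - 4*143 = 104.0
Eigenvalues: lambda_1 = 7.901, lambda_2 = 18.099
The function is convex.

1


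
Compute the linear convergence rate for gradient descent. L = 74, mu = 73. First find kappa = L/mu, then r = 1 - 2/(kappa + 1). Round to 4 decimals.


Step 1: Compute the condition number.
kappa = L/mu = 74/73 = 1.0137
Step 2: Compute the convergence rate.
r = 1 - 2/(kappa + 1) = 1 - 2*mu/(L + mu) = (L - mu)/(L + mu) = 1/147 = 0.0068


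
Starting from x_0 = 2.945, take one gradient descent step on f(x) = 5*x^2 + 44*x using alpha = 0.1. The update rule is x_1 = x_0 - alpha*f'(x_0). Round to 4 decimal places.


We compute the gradient at x_0 and apply the update.
f'(x) = 10*x + 44
f'(2.945) = 10*2.945 + 44 = 73.45
x_1 = 2.945 - 0.1*73.45 = -4.4


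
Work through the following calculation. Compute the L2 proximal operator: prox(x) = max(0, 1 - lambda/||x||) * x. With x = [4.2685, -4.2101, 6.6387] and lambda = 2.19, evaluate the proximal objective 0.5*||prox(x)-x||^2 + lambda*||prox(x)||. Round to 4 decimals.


Step 1: Compute ||x||.
||x|| = 8.9452
Step 2: Compute scaling factor.
scale = max(0, 1 - 2.19/8.9452) = 0.7552
Step 3: prox(x) = [3.2235, -3.1794, 5.0134]
||prox(x)|| = 6.7552
Step 4: Proximal objective.
0.5*||prox-x||^2 = 2.3981
lambda*||prox|| = 14.7939
Total = 17.192


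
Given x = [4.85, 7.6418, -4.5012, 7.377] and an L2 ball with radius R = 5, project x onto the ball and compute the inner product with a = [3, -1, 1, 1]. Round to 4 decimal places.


Step 1: Compute ||x|| (intermediates to 6 decimals).
||x|| = sqrt(4.85^2 + 7.6418^2 + (-4.5012)^2 + 7.377^2) = 12.514014
Step 2: Project.
Since ||x|| > R, scale = R/||x|| = 5/12.514014 = 0.399552, proj(x) = scale * x
proj(x) = [1.937827, 3.053296, -1.798463, 2.947495]
Step 3: Dot product.
a^T * proj(x) = 3*1.937827 - 1*3.053296 + 1*(-1.798463) + 1*2.947495 = 3.9092


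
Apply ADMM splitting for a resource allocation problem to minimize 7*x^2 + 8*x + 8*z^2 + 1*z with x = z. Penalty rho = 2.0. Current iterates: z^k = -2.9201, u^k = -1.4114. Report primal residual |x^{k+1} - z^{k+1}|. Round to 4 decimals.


ADMM iteration with rho = 2.0, z^k = -2.9201, u^k = -1.4114
Step 1: x-update.
Minimize 7*x^2 + 8*x + (2.0/2)*(x + 2.9201 - 1.4114)^2
FOC: (2*7 + 2.0)*x = -8 + 2.0*(-2.9201 + 1.4114)
x^{k+1} = -0.6886
Step 2: z-update.
Minimize 8*z^2 + 1*z + (2.0/2)*(-0.6886 - z - 1.4114)^2
FOC: (2*8 + 2.0)*z = -1 + 2.0*(-0.6886 - 1.4114)
z^{k+1} = -0.2889
Step 3: u-update.
u^{k+1} = -1.4114 - 0.6886 + 0.2889 = -1.8111
Step 4: Primal residual = |-0.6886 + 0.2889| = 0.3997


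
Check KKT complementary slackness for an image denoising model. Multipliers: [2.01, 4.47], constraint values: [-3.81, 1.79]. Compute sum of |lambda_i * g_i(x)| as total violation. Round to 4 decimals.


KKT complementary slackness check:
lambda_1 * g_1 = 2.01 * -3.81 = -7.6581
lambda_2 * g_2 = 4.47 * 1.79 = 8.0013
Total violation = 7.6581 + 8.0013 = 15.6594


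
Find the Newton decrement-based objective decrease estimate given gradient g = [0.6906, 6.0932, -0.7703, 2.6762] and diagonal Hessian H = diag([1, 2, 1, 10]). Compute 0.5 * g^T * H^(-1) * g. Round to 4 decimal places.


Step 1: H is diagonal, so H^(-1) * g = [0.6906, 3.0466, -0.7703, 0.2676].
Step 2: g^T H^(-1) g = sum_i g_i^2 / H_ii
  = (0.6906)^2/1 + (6.0932)^2/2 + (-0.7703)^2/1 + (2.6762)^2/10
  = 0.4769 + 18.5635 + 0.5934 + 0.7162 = 20.35
Step 3: Objective decrease = 0.5 * g^T H^(-1) g = 10.175


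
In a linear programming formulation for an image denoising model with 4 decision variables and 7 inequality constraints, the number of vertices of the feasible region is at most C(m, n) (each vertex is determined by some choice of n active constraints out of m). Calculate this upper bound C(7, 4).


Each vertex corresponds to some choice of n active constraints out of m, so the number of vertices is at most C(m, n) = m! / (n!(m-n)!).
m = 7, n = 4
Numerator: 7 * 6 * 5 * 4
Denominator: 4! = 24
C(7, 4) = 35


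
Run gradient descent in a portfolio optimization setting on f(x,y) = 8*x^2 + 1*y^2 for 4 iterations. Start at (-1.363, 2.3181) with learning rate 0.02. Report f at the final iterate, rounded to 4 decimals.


Gradient descent on f(x,y) = 8*x^2 + 1*y^2.
Starting point: (-1.363, 2.3181), alpha = 0.02
Step 1: grad_x = 2*8*-1.363 = -21.808, grad_y = 2*1*2.3181 = 4.6362
  x_1 = -1.363 - 0.02*-21.808 = -0.9268
  y_1 = 2.3181 - 0.02*4.6362 = 2.2254
Step 2: grad_x = 2*8*-0.9268 = -14.8294, grad_y = 2*1*2.2254 = 4.4508
  x_2 = -0.9268 - 0.02*-14.8294 = -0.6303
  y_2 = 2.2254 - 0.02*4.4508 = 2.1364
Step 3: grad_x = 2*8*-0.6303 = -10.084, grad_y = 2*1*2.1364 = 4.2727
  x_3 = -0.6303 - 0.02*-10.084 = -0.4286
  y_3 = 2.1364 - 0.02*4.2727 = 2.0509
Step 4: grad_x = 2*8*-0.4286 = -6.8571, grad_y = 2*1*2.0509 = 4.1018
  x_4 = -0.4286 - 0.02*-6.8571 = -0.2914
  y_4 = 2.0509 - 0.02*4.1018 = 1.9689
f(-0.2914, 1.9689) = 8*(-0.2914)^2 + 1*1.9689^2 = 4.5559


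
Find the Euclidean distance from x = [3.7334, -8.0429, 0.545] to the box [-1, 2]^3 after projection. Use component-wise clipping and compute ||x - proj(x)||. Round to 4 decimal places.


Project each component onto [-1, 2].
clip(3.7334) = 2.0, clip(-8.0429) = -1.0, clip(0.545) = 0.545
Projection = [2.0, -1.0, 0.545]
Squared diffs: [3.0047, 49.6024, 0.0]
Distance = sqrt(52.6071) = 7.2531


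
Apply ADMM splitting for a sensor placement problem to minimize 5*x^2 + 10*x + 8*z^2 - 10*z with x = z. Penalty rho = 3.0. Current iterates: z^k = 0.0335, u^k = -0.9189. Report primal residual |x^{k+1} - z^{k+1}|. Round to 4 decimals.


ADMM iteration with rho = 3.0, z^k = 0.0335, u^k = -0.9189
Step 1: x-update.
Minimize 5*x^2 + 10*x + (3.0/2)*(x - 0.0335 - 0.9189)^2
FOC: (2*5 + 3.0)*x = -10 + 3.0*(0.0335 + 0.9189)
x^{k+1} = -0.5494
Step 2: z-update.
Minimize 8*z^2 - 10*z + (3.0/2)*(-0.5494 - z - 0.9189)^2
FOC: (2*8 + 3.0)*z = 10 + 3.0*(-0.5494 - 0.9189)
z^{k+1} = 0.2945
Step 3: u-update.
u^{k+1} = -0.9189 - 0.5494 - 0.2945 = -1.7628
Step 4: Primal residual = |-0.5494 - 0.2945| = 0.8439


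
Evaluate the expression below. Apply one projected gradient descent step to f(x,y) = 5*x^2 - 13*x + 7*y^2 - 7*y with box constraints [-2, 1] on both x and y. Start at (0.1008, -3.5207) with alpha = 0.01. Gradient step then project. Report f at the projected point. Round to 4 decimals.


Step 1: Compute gradient at (0.1008, -3.5207).
grad_x = 2*5*0.1008 - 13 = -11.992
grad_y = 2*7*-3.5207 - 7 = -56.2898
Step 2: Gradient step.
x_raw = 0.1008 - 0.01*-11.992 = 0.2207
y_raw = -3.5207 - 0.01*-56.2898 = -2.9578
Step 3: Project onto [-2, 1].
x_proj = clip(0.2207) = 0.2207
y_proj = clip(-2.9578) = -2.0
Step 4: Evaluate f.
f(0.2207, -2.0) = 39.3742


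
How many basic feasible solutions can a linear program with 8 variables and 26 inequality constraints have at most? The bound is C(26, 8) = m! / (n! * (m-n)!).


Each vertex corresponds to some choice of n active constraints out of m, so the number of vertices is at most C(m, n) = m! / (n!(m-n)!).
m = 26, n = 8
Numerator: 26 * 25 * 24 * 23 * 22 * 21 * 20 * 19
Denominator: 8! = 40320
C(26, 8) = 1562275


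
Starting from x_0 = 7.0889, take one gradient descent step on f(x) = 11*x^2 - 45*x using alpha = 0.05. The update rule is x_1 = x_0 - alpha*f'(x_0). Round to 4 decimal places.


We compute the gradient at x_0 and apply the update.
f'(x) = 22*x - 45
f'(7.0889) = 22*7.0889 - 45 = 110.9558
x_1 = 7.0889 - 0.05*110.9558 = 1.5411


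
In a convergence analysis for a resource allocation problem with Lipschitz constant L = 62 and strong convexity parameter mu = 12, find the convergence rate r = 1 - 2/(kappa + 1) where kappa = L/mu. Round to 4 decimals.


Step 1: Compute the condition number.
kappa = L/mu = 62/12 = 5.1667
Step 2: Compute the convergence rate.
r = 1 - 2/(kappa + 1) = 1 - 2*mu/(L + mu) = (L - mu)/(L + mu) = 50/74 = 0.6757


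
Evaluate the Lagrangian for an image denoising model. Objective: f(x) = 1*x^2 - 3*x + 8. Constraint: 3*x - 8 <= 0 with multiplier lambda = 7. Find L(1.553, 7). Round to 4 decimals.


Step 1: Evaluate f(x).
f(1.553) = 1*1.553^2 - 3*1.553 + 8 = 5.7528
Step 2: Evaluate g(x).
g(1.553) = 3*1.553 - 8 = -3.341
Step 3: Compute Lagrangian.
L = 5.7528 + 7*-3.341 = -17.6342


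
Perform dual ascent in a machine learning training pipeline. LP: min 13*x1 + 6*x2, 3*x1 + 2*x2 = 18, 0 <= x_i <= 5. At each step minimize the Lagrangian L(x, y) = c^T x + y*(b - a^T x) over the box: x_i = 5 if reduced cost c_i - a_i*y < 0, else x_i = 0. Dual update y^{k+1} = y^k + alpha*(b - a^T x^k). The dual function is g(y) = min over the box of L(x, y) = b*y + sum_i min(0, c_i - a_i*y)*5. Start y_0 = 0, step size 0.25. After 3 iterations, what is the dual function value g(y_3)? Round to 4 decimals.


Dual ascent for LP: min 13*x1 + 6*x2, 3*x1 + 2*x2 = 18, 0 <= x_i <= 5
Step 1: y^k = 0.0, reduced costs: (13.0, 6.0)
  x^k = (0.0, 0.0), subgradient = b - a^T x = 18.0
  y^{k+1} = 0.0 + 0.25*18.0 = 4.5
Step 2: y^k = 4.5, reduced costs: (-0.5, -3.0)
  x^k = (5.0, 5.0), subgradient = b - a^T x = -7.0
  y^{k+1} = 4.5 + 0.25*-7.0 = 2.75
Step 3: y^k = 2.75, reduced costs: (4.75, 0.5)
  x^k = (0.0, 0.0), subgradient = b - a^T x = 18.0
  y^{k+1} = 2.75 + 0.25*18.0 = 7.25
Dual objective at y_3 = 7.25: reduced costs (-8.75, -8.5), box minimizer x = (5.0, 5.0)
g(y_3) = b*y + (c1 - a1*y)*x1 + (c2 - a2*y)*x2 = 18*7.25 + (-8.75)*5.0 + (-8.5)*5.0 = 130.5 - 43.75 - 42.5 = 44.25


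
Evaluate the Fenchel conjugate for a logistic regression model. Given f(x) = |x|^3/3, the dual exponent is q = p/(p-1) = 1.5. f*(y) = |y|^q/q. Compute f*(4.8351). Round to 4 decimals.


The conjugate exponent q satisfies 1/p + 1/q = 1.
p = 3, so q = 3/(3 - 1) = 1.5
|y|^q = 4.8351^1.5 = 10.6318
f*(4.8351) = 10.6318 / 1.5 = 7.0879


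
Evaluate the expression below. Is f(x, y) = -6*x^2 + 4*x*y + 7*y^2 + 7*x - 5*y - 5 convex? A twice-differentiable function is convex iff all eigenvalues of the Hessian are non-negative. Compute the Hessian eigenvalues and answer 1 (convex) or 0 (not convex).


The Hessian of f(x,y) = -6*x^2 + 4*x*y + 7*y^2 + 7*x - 5*y - 5 is:
H = [[-12, 4], [4, 14]]
Trace = -12 + 14 = 2
Determinant = -12*14 - (4)^2 = -184
Discriminant = (2)^2 - 4*-184 = 740.0
Eigenvalues: lambda_1 = -12.6015, lambda_2 = 14.6015
The function is not convex.

0


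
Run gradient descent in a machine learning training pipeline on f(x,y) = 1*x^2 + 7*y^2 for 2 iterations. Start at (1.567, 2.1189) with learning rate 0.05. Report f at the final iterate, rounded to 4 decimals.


Gradient descent on f(x,y) = 1*x^2 + 7*y^2.
Starting point: (1.567, 2.1189), alpha = 0.05
Step 1: grad_x = 2*1*1.567 = 3.134, grad_y = 2*7*2.1189 = 29.6646
  x_1 = 1.567 - 0.05*3.134 = 1.4103
  y_1 = 2.1189 - 0.05*29.6646 = 0.6357
Step 2: grad_x = 2*1*1.4103 = 2.8206, grad_y = 2*7*0.6357 = 8.8994
  x_2 = 1.4103 - 0.05*2.8206 = 1.2693
  y_2 = 0.6357 - 0.05*8.8994 = 0.1907
f(1.2693, 0.1907) = 1*1.2693^2 + 7*0.1907^2 = 1.8656


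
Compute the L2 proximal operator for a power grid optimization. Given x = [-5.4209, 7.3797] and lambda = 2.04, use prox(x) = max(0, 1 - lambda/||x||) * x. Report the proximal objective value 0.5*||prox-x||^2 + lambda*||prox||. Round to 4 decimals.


Step 1: Compute ||x||.
||x|| = 9.1568
Step 2: Compute scaling factor.
scale = max(0, 1 - 2.04/9.1568) = 0.7772
Step 3: prox(x) = [-4.2132, 5.7356]
||prox(x)|| = 7.1168
Step 4: Proximal objective.
0.5*||prox-x||^2 = 2.0808
lambda*||prox|| = 14.5183
Total = 16.599


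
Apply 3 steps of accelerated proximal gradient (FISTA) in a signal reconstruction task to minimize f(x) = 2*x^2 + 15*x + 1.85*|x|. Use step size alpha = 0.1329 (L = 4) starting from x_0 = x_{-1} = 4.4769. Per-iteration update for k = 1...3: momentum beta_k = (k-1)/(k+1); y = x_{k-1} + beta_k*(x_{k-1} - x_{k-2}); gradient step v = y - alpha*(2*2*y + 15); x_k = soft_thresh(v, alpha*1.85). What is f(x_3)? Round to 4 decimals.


FISTA on f(x) = 2*x^2 + 15*x + 1.85*|x|
L = 4, alpha = 0.1329
Iteration 1: beta = 0.0, y = 4.4769 + 0.0*(4.4769 - 4.4769) = 4.4769
  grad(y) = 32.9076, v = y - alpha*grad = 0.1035
  prox(v) = soft_thresh(0.1035, 0.2459) = 0.0
Iteration 2: beta = 0.3333, y = 0.0 + 0.3333*(0.0 - 4.4769) = -1.4923
  grad(y) = 9.0308, v = y - alpha*grad = -2.6925
  prox(v) = soft_thresh(-2.6925, 0.2459) = -2.4466
Iteration 3: beta = 0.5, y = -2.4466 + 0.5*(-2.4466 - 0.0) = -3.6699
  grad(y) = 0.3202, v = y - alpha*grad = -3.7125
  prox(v) = soft_thresh(-3.7125, 0.2459) = -3.4666
f(x_3) = 2*(-3.4666)^2 + 15*(-3.4666) + 1.85*|-3.4666| = -21.5511


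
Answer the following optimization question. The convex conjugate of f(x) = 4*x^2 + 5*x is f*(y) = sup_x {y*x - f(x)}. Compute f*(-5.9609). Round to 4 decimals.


f*(y) = sup_x {y*x - a*x^2 - b*x} = sup_x {(y-b)*x - a*x^2}
FOC: (y - b) - 2a*x = 0 => x* = (y - b)/(2a)
x* = (-5.9609 - 5)/(2*4) = -1.3701
f*(-5.9609) = (y-b)^2/(4a) = (-5.9609 - 5)^2/(4*4)
= 120.1413/16 = 7.5088


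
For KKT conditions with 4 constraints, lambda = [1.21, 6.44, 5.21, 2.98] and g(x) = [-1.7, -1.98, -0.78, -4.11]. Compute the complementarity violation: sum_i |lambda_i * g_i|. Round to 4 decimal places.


KKT complementary slackness check:
lambda_1 * g_1 = 1.21 * -1.7 = -2.057
lambda_2 * g_2 = 6.44 * -1.98 = -12.7512
lambda_3 * g_3 = 5.21 * -0.78 = -4.0638
lambda_4 * g_4 = 2.98 * -4.11 = -12.2478
Total violation = 2.057 + 12.7512 + 4.0638 + 12.2478 = 31.1198


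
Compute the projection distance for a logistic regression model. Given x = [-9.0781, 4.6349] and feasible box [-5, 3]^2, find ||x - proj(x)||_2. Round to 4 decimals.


Project each component onto [-5, 3].
clip(-9.0781) = -5.0, clip(4.6349) = 3.0
Projection = [-5.0, 3.0]
Squared diffs: [16.6309, 2.6729]
Distance = sqrt(19.3038) = 4.3936


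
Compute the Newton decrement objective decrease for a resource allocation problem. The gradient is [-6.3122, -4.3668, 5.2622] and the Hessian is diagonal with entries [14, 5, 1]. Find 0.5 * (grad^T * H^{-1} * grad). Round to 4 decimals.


Step 1: H is diagonal, so H^(-1) * g = [-0.4509, -0.8734, 5.2622].
Step 2: g^T H^(-1) g = sum_i g_i^2 / H_ii
  = (-6.3122)^2/14 + (-4.3668)^2/5 + (5.2622)^2/1
  = 2.846 + 3.8138 + 27.6907 = 34.3505
Step 3: Objective decrease = 0.5 * g^T H^(-1) g = 17.1753


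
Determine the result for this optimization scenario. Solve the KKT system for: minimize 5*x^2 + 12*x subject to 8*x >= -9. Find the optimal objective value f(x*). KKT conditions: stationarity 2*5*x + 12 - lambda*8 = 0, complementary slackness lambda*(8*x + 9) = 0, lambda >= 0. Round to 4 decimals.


Step 1: Try lambda = 0 (constraint inactive).
x_unc = -12/(2*5) = -1.2
Check: 8*-1.2 = -9.6 < -9 -- violated!
Step 2: Constraint must be active: 8*x = -9
x* = -9/8 = -1.125
lambda = (2*5*(-1.125) + 12)/8 = 0.0938
Step 3: Compute optimal value.
f(x*) = 5*(-1.125)^2 + 12*(-1.125) = -7.1719


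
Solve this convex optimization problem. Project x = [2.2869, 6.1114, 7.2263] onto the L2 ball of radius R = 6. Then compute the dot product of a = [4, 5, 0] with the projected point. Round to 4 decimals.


Step 1: Compute ||x|| (intermediates to 6 decimals).
||x|| = sqrt(2.2869^2 + 6.1114^2 + 7.2263^2) = 9.736454
Step 2: Project.
Since ||x|| > R, scale = R/||x|| = 6/9.736454 = 0.616241, proj(x) = scale * x
proj(x) = [1.409282, 3.766095, 4.453142]
Step 3: Dot product.
a^T * proj(x) = 4*1.409282 + 5*3.766095 + 0*4.453142 = 24.4676


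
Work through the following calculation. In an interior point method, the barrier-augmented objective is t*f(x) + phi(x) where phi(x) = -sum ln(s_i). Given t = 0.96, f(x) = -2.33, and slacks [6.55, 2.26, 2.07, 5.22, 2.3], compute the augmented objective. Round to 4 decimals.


Step 1: Compute log-barrier.
ln values: [1.8795, 0.8154, 0.7275, 1.6525, 0.8329]
phi = -(1.8795 + 0.8154 + 0.7275 + 1.6525 + 0.8329) = -5.9078
Step 2: Compute augmented objective.
t*f(x) = 0.96*-2.33 = -2.2368
Total = -2.2368 - 5.9078 = -8.1446


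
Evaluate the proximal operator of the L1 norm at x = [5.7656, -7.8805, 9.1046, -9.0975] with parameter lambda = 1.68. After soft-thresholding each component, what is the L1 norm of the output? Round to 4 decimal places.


Soft-thresholding with lambda = 1.68:
prox(5.7656) = sign(5.7656)*max(|5.7656| - 1.68, 0) = 4.0856
prox(-7.8805) = sign(-7.8805)*max(|-7.8805| - 1.68, 0) = -6.2005
prox(9.1046) = sign(9.1046)*max(|9.1046| - 1.68, 0) = 7.4246
prox(-9.0975) = sign(-9.0975)*max(|-9.0975| - 1.68, 0) = -7.4175
prox(x) = [4.0856, -6.2005, 7.4246, -7.4175]
||prox(x)||_1 = 4.0856 + 6.2005 + 7.4246 + 7.4175 = 25.1282


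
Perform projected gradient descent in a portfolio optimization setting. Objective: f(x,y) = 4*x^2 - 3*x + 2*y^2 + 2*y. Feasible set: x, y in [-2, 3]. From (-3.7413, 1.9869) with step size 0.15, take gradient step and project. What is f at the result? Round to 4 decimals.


Step 1: Compute gradient at (-3.7413, 1.9869).
grad_x = 2*4*-3.7413 - 3 = -32.9304
grad_y = 2*2*1.9869 + 2 = 9.9476
Step 2: Gradient step.
x_raw = -3.7413 - 0.15*-32.9304 = 1.1983
y_raw = 1.9869 - 0.15*9.9476 = 0.4948
Step 3: Project onto [-2, 3].
x_proj = clip(1.1983) = 1.1983
y_proj = clip(0.4948) = 0.4948
Step 4: Evaluate f.
f(1.1983, 0.4948) = 3.6276


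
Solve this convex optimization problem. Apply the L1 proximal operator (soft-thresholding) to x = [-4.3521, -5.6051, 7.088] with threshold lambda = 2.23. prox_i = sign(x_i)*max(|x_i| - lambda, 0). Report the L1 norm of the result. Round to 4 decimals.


Soft-thresholding with lambda = 2.23:
prox(-4.3521) = sign(-4.3521)*max(|-4.3521| - 2.23, 0) = -2.1221
prox(-5.6051) = sign(-5.6051)*max(|-5.6051| - 2.23, 0) = -3.3751
prox(7.088) = sign(7.088)*max(|7.088| - 2.23, 0) = 4.858
prox(x) = [-2.1221, -3.3751, 4.858]
||prox(x)||_1 = 2.1221 + 3.3751 + 4.858 = 10.3552


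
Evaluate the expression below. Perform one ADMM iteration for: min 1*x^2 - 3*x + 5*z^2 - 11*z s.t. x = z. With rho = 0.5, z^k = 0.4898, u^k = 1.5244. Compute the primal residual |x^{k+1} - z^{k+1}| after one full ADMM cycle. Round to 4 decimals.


ADMM iteration with rho = 0.5, z^k = 0.4898, u^k = 1.5244
Step 1: x-update.
Minimize 1*x^2 - 3*x + (0.5/2)*(x - 0.4898 + 1.5244)^2
FOC: (2*1 + 0.5)*x = 3 + 0.5*(0.4898 - 1.5244)
x^{k+1} = 0.9931
Step 2: z-update.
Minimize 5*z^2 - 11*z + (0.5/2)*(0.9931 - z + 1.5244)^2
FOC: (2*5 + 0.5)*z = 11 + 0.5*(0.9931 + 1.5244)
z^{k+1} = 1.1675
Step 3: u-update.
u^{k+1} = 1.5244 + 0.9931 - 1.1675 = 1.35
Step 4: Primal residual = |0.9931 - 1.1675| = 0.1744


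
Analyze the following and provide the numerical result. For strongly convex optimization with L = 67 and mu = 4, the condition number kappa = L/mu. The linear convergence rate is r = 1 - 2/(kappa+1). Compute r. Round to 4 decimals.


Step 1: Compute the condition number.
kappa = L/mu = 67/4 = 16.75
Step 2: Compute the convergence rate.
r = 1 - 2/(kappa + 1) = 1 - 2*mu/(L + mu) = (L - mu)/(L + mu) = 63/71 = 0.8873


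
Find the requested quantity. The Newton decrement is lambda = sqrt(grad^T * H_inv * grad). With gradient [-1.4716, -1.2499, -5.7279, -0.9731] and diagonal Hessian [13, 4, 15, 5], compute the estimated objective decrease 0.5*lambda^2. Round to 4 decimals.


Step 1: H is diagonal, so H^(-1) * g = [-0.1132, -0.3125, -0.3819, -0.1946].
Step 2: g^T H^(-1) g = sum_i g_i^2 / H_ii
  = (-1.4716)^2/13 + (-1.2499)^2/4 + (-5.7279)^2/15 + (-0.9731)^2/5
  = 0.1666 + 0.3906 + 2.1873 + 0.1894 = 2.9338
Step 3: Objective decrease = 0.5 * g^T H^(-1) g = 1.4669


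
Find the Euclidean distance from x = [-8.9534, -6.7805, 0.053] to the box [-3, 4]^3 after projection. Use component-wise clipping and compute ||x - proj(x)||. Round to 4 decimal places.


Project each component onto [-3, 4].
clip(-8.9534) = -3.0, clip(-6.7805) = -3.0, clip(0.053) = 0.053
Projection = [-3.0, -3.0, 0.053]
Squared diffs: [35.443, 14.2922, 0.0]
Distance = sqrt(49.7352) = 7.0523


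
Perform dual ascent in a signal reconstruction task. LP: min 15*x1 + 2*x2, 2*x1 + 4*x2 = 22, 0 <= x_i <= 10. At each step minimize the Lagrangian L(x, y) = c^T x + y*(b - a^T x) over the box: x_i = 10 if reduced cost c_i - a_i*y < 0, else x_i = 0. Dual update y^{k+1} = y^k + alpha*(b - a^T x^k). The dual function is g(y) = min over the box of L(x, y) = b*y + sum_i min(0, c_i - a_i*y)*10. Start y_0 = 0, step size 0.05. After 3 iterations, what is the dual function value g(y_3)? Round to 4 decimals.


Dual ascent for LP: min 15*x1 + 2*x2, 2*x1 + 4*x2 = 22, 0 <= x_i <= 10
Step 1: y^k = 0.0, reduced costs: (15.0, 2.0)
  x^k = (0.0, 0.0), subgradient = b - a^T x = 22.0
  y^{k+1} = 0.0 + 0.05*22.0 = 1.1
Step 2: y^k = 1.1, reduced costs: (12.8, -2.4)
  x^k = (0.0, 10.0), subgradient = b - a^T x = -18.0
  y^{k+1} = 1.1 + 0.05*-18.0 = 0.2
Step 3: y^k = 0.2, reduced costs: (14.6, 1.2)
  x^k = (0.0, 0.0), subgradient = b - a^T x = 22.0
  y^{k+1} = 0.2 + 0.05*22.0 = 1.3
Dual objective at y_3 = 1.3: reduced costs (12.4, -3.2), box minimizer x = (0.0, 10.0)
g(y_3) = b*y + (c1 - a1*y)*x1 + (c2 - a2*y)*x2 = 22*1.3 + 12.4*0.0 + (-3.2)*10.0 = 28.6 + 0.0 - 32.0 = -3.4


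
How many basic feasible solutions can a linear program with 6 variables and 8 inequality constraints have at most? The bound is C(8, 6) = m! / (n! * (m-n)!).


Each vertex corresponds to some choice of n active constraints out of m, so the number of vertices is at most C(m, n) = m! / (n!(m-n)!).
m = 8, n = 6
Numerator: 8 * 7 * 6 * 5 * 4 * 3
Denominator: 6! = 720
C(8, 6) = 28


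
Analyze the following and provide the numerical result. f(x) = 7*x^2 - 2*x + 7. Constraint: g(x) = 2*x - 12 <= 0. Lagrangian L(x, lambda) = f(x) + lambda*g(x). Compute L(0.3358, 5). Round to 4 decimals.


Step 1: Evaluate f(x).
f(0.3358) = 7*0.3358^2 - 2*0.3358 + 7 = 7.1177
Step 2: Evaluate g(x).
g(0.3358) = 2*0.3358 - 12 = -11.3284
Step 3: Compute Lagrangian.
L = 7.1177 + 5*-11.3284 = -49.5243


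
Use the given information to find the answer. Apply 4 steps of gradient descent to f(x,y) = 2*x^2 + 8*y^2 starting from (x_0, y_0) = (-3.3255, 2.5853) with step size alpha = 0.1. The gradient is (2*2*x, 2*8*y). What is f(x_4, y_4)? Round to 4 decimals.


Gradient descent on f(x,y) = 2*x^2 + 8*y^2.
Starting point: (-3.3255, 2.5853), alpha = 0.1
Step 1: grad_x = 2*2*-3.3255 = -13.302, grad_y = 2*8*2.5853 = 41.3648
  x_1 = -3.3255 - 0.1*-13.302 = -1.9953
  y_1 = 2.5853 - 0.1*41.3648 = -1.5512
Step 2: grad_x = 2*2*-1.9953 = -7.9812, grad_y = 2*8*-1.5512 = -24.8189
  x_2 = -1.9953 - 0.1*-7.9812 = -1.1972
  y_2 = -1.5512 - 0.1*-24.8189 = 0.9307
Step 3: grad_x = 2*2*-1.1972 = -4.7887, grad_y = 2*8*0.9307 = 14.8913
  x_3 = -1.1972 - 0.1*-4.7887 = -0.7183
  y_3 = 0.9307 - 0.1*14.8913 = -0.5584
Step 4: grad_x = 2*2*-0.7183 = -2.8732, grad_y = 2*8*-0.5584 = -8.9348
  x_4 = -0.7183 - 0.1*-2.8732 = -0.431
  y_4 = -0.5584 - 0.1*-8.9348 = 0.3351
f(-0.431, 0.3351) = 2*(-0.431)^2 + 8*0.3351^2 = 1.2696


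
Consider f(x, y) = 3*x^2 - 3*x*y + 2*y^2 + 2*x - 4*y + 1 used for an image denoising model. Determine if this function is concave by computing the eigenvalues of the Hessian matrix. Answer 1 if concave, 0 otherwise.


The Hessian of f(x,y) = 3*x^2 - 3*x*y + 2*y^2 + 2*x - 4*y + 1 is:
H = [[6, -3], [-3, 4]]
Trace = 6 + 4 = 10
Determinant = 6*4 - (-3)^2 = 15
Discriminant = (10)^2 - 4*15 = 40.0
Eigenvalues: lambda_1 = 1.8377, lambda_2 = 8.1623
The function is not concave.

0


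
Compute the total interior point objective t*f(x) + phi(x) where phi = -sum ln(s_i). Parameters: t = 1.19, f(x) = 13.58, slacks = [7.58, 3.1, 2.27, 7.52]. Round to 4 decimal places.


Step 1: Compute log-barrier.
ln values: [2.0255, 1.1314, 0.8198, 2.0176]
phi = -(2.0255 + 1.1314 + 0.8198 + 2.0176) = -5.9943
Step 2: Compute augmented objective.
t*f(x) = 1.19*13.58 = 16.1602
Total = 16.1602 - 5.9943 = 10.1659


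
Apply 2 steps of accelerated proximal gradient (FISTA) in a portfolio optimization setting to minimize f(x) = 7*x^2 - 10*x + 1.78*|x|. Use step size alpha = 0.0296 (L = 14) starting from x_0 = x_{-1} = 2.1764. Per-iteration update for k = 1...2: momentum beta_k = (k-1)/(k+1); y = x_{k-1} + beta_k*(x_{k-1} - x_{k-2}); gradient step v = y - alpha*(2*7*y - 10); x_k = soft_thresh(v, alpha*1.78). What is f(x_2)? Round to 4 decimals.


FISTA on f(x) = 7*x^2 - 10*x + 1.78*|x|
L = 14, alpha = 0.0296
Iteration 1: beta = 0.0, y = 2.1764 + 0.0*(2.1764 - 2.1764) = 2.1764
  grad(y) = 20.4696, v = y - alpha*grad = 1.5705
  prox(v) = soft_thresh(1.5705, 0.0527) = 1.5178
Iteration 2: beta = 0.3333, y = 1.5178 + 0.3333*(1.5178 - 2.1764) = 1.2983
  grad(y) = 8.176, v = y - alpha*grad = 1.0563
  prox(v) = soft_thresh(1.0563, 0.0527) = 1.0036
f(x_2) = 7*1.0036^2 - 10*1.0036 + 1.78*|1.0036| = -1.1992


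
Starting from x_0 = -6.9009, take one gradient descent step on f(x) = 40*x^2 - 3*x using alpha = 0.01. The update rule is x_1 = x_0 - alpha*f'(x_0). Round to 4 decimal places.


We compute the gradient at x_0 and apply the update.
f'(x) = 80*x - 3
f'(-6.9009) = 80*-6.9009 - 3 = -555.072
x_1 = -6.9009 - 0.01*-555.072 = -1.3502


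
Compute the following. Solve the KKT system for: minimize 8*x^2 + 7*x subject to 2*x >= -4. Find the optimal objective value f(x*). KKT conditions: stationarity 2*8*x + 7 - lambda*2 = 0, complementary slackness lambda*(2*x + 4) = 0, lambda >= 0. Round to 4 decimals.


Step 1: Try lambda = 0 (constraint inactive).
Stationarity: 2*8*x + 7 = 0
x* = -7/(2*8) = -0.4375
Check constraint: 2*-0.4375 = -0.875 >= -4 -- satisfied.
Step 2: Compute optimal value.
f(x*) = 8*(-0.4375)^2 + 7*(-0.4375) = -1.5313


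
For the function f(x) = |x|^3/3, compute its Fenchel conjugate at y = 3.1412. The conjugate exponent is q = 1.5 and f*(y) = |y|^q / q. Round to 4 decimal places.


The conjugate exponent q satisfies 1/p + 1/q = 1.
p = 3, so q = 3/(3 - 1) = 1.5
|y|^q = 3.1412^1.5 = 5.5673
f*(3.1412) = 5.5673 / 1.5 = 3.7115


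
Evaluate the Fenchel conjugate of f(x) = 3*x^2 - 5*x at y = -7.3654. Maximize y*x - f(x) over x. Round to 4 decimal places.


f*(y) = sup_x {y*x - a*x^2 - b*x} = sup_x {(y-b)*x - a*x^2}
FOC: (y - b) - 2a*x = 0 => x* = (y - b)/(2a)
x* = (-7.3654 + 5)/(2*3) = -0.3942
f*(-7.3654) = (y-b)^2/(4a) = (-7.3654 + 5)^2/(4*3)
= 5.5951/12 = 0.4663


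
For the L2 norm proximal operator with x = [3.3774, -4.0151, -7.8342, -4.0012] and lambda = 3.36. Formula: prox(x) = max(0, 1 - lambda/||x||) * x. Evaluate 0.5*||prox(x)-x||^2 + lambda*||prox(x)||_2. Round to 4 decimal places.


Step 1: Compute ||x||.
||x|| = 10.2427
Step 2: Compute scaling factor.
scale = max(0, 1 - 3.36/10.2427) = 0.672
Step 3: prox(x) = [2.2695, -2.698, -5.2643, -2.6886]
||prox(x)|| = 6.8827
Step 4: Proximal objective.
0.5*||prox-x||^2 = 5.6448
lambda*||prox|| = 23.1259
Total = 28.7705


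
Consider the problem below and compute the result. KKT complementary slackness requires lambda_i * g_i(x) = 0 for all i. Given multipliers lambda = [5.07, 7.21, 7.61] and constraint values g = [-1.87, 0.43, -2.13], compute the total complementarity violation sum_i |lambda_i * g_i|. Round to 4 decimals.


KKT complementary slackness check:
lambda_1 * g_1 = 5.07 * -1.87 = -9.4809
lambda_2 * g_2 = 7.21 * 0.43 = 3.1003
lambda_3 * g_3 = 7.61 * -2.13 = -16.2093
Total violation = 9.4809 + 3.1003 + 16.2093 = 28.7905


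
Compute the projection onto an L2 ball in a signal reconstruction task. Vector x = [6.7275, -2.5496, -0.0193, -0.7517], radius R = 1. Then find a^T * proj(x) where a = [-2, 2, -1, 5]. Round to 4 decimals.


Step 1: Compute ||x|| (intermediates to 6 decimals).
||x|| = sqrt(6.7275^2 + (-2.5496)^2 + (-0.0193)^2 + (-0.7517)^2) = 7.233612
Step 2: Project.
Since ||x|| > R, scale = R/||x|| = 1/7.233612 = 0.138244, proj(x) = scale * x
proj(x) = [0.930037, -0.352467, -0.002668, -0.103918]
Step 3: Dot product.
a^T * proj(x) = -2*0.930037 + 2*(-0.352467) - 1*(-0.002668) + 5*(-0.103918) = -3.0819


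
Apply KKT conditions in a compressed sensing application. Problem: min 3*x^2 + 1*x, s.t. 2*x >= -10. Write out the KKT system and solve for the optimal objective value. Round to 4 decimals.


Step 1: Try lambda = 0 (constraint inactive).
Stationarity: 2*3*x + 1 = 0
x* = -1/(2*3) = -1/6 = -0.1667 (rounded; the exact value -1/6 is used below)
Check constraint: 2*-0.1667 = -0.3334 >= -10 -- satisfied.
Step 2: Compute optimal value.
f(x*) = 3*(-1/6)^2 + 1*(-1/6) = -0.0833


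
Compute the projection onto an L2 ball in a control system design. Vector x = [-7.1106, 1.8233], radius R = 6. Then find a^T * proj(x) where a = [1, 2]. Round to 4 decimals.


Step 1: Compute ||x|| (intermediates to 6 decimals).
||x|| = sqrt((-7.1106)^2 + 1.8233^2) = 7.340644
Step 2: Project.
Since ||x|| > R, scale = R/||x|| = 6/7.340644 = 0.817367, proj(x) = scale * x
proj(x) = [-5.81197, 1.490305]
Step 3: Dot product.
a^T * proj(x) = 1*(-5.81197) + 2*1.490305 = -2.8314


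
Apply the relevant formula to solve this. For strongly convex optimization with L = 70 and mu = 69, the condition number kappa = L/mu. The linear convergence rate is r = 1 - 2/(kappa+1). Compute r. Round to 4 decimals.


Step 1: Compute the condition number.
kappa = L/mu = 70/69 = 1.0145
Step 2: Compute the convergence rate.
r = 1 - 2/(kappa + 1) = 1 - 2*mu/(L + mu) = (L - mu)/(L + mu) = 1/139 = 0.0072


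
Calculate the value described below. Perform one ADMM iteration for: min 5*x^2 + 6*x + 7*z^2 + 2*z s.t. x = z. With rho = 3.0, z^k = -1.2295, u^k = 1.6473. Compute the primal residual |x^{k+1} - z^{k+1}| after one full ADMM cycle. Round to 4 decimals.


ADMM iteration with rho = 3.0, z^k = -1.2295, u^k = 1.6473
Step 1: x-update.
Minimize 5*x^2 + 6*x + (3.0/2)*(x + 1.2295 + 1.6473)^2
FOC: (2*5 + 3.0)*x = -6 + 3.0*(-1.2295 - 1.6473)
x^{k+1} = -1.1254
Step 2: z-update.
Minimize 7*z^2 + 2*z + (3.0/2)*(-1.1254 - z + 1.6473)^2
FOC: (2*7 + 3.0)*z = -2 + 3.0*(-1.1254 + 1.6473)
z^{k+1} = -0.0255
Step 3: u-update.
u^{k+1} = 1.6473 - 1.1254 + 0.0255 = 0.5474
Step 4: Primal residual = |-1.1254 + 0.0255| = 1.0999


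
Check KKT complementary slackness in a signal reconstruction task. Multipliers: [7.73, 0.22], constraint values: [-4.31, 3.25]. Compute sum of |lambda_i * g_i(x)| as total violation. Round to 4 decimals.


KKT complementary slackness check:
lambda_1 * g_1 = 7.73 * -4.31 = -33.3163
lambda_2 * g_2 = 0.22 * 3.25 = 0.715
Total violation = 33.3163 + 0.715 = 34.0313


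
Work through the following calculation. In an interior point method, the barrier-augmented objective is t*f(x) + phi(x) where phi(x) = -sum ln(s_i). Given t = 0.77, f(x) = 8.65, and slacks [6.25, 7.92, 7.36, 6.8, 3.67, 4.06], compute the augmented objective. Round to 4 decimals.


Step 1: Compute log-barrier.
ln values: [1.8326, 2.0694, 1.9961, 1.9169, 1.3002, 1.4012]
phi = -(1.8326 + 2.0694 + 1.9961 + 1.9169 + 1.3002 + 1.4012) = -10.5163
Step 2: Compute augmented objective.
t*f(x) = 0.77*8.65 = 6.6605
Total = 6.6605 - 10.5163 = -3.8558


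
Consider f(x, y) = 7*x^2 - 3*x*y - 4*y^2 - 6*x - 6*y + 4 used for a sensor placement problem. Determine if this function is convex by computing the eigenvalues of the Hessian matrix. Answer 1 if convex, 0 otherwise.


The Hessian of f(x,y) = 7*x^2 - 3*x*y - 4*y^2 - 6*x - 6*y + 4 is:
H = [[14, -3], [-3, -8]]
Trace = 14 - 8 = 6
Determinant = 14*-8 - (-3)^2 = -121
Discriminant = (6)^2 - 4*-121 = 520.0
Eigenvalues: lambda_1 = -8.4018, lambda_2 = 14.4018
The function is not convex.

0


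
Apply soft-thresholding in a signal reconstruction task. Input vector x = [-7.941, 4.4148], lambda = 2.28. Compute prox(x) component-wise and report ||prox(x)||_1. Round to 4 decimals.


Soft-thresholding with lambda = 2.28:
prox(-7.941) = sign(-7.941)*max(|-7.941| - 2.28, 0) = -5.661
prox(4.4148) = sign(4.4148)*max(|4.4148| - 2.28, 0) = 2.1348
prox(x) = [-5.661, 2.1348]
||prox(x)||_1 = 5.661 + 2.1348 = 7.7958


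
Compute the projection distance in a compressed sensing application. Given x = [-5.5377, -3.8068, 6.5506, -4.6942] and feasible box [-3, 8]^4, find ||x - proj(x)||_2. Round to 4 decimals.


Project each component onto [-3, 8].
clip(-5.5377) = -3.0, clip(-3.8068) = -3.0, clip(6.5506) = 6.5506, clip(-4.6942) = -3.0
Projection = [-3.0, -3.0, 6.5506, -3.0]
Squared diffs: [6.4399, 0.6509, 0.0, 2.8703]
Distance = sqrt(9.9611) = 3.1561


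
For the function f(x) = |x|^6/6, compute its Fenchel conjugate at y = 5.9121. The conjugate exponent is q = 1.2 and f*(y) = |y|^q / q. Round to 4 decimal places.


The conjugate exponent q satisfies 1/p + 1/q = 1.
p = 6, so q = 6/(6 - 1) = 1.2
|y|^q = 5.9121^1.2 = 8.4351
f*(5.9121) = 8.4351 / 1.2 = 7.0292


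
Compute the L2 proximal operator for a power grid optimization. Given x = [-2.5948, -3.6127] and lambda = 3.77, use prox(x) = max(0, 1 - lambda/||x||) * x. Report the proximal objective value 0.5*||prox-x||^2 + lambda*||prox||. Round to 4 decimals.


Step 1: Compute ||x||.
||x|| = 4.448
Step 2: Compute scaling factor.
scale = max(0, 1 - 3.77/4.448) = 0.1524
Step 3: prox(x) = [-0.3955, -0.5507]
||prox(x)|| = 0.678
Step 4: Proximal objective.
0.5*||prox-x||^2 = 7.1065
lambda*||prox|| = 2.5561
Total = 9.6625


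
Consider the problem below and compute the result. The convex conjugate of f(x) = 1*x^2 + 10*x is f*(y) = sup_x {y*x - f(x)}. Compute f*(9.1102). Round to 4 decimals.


f*(y) = sup_x {y*x - a*x^2 - b*x} = sup_x {(y-b)*x - a*x^2}
FOC: (y - b) - 2a*x = 0 => x* = (y - b)/(2a)
x* = (9.1102 - 10)/(2*1) = -0.4449
f*(9.1102) = (y-b)^2/(4a) = (9.1102 - 10)^2/(4*1)
= 0.7917/4 = 0.1979


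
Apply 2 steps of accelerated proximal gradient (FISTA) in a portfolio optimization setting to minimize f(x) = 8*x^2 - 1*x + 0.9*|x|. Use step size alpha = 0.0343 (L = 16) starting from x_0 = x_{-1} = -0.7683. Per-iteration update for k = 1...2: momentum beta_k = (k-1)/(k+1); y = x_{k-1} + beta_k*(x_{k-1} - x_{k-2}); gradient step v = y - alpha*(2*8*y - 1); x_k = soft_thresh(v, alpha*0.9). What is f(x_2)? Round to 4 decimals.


FISTA on f(x) = 8*x^2 - 1*x + 0.9*|x|
L = 16, alpha = 0.0343
Iteration 1: beta = 0.0, y = -0.7683 + 0.0*(-0.7683 + 0.7683) = -0.7683
  grad(y) = -13.2928, v = y - alpha*grad = -0.3124
  prox(v) = soft_thresh(-0.3124, 0.0309) = -0.2815
Iteration 2: beta = 0.3333, y = -0.2815 + 0.3333*(-0.2815 + 0.7683) = -0.1192
  grad(y) = -2.9075, v = y - alpha*grad = -0.0195
  prox(v) = soft_thresh(-0.0195, 0.0309) = 0.0
f(x_2) = 8*0.0^2 - 1*0.0 + 0.9*|0.0| = 0.0
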